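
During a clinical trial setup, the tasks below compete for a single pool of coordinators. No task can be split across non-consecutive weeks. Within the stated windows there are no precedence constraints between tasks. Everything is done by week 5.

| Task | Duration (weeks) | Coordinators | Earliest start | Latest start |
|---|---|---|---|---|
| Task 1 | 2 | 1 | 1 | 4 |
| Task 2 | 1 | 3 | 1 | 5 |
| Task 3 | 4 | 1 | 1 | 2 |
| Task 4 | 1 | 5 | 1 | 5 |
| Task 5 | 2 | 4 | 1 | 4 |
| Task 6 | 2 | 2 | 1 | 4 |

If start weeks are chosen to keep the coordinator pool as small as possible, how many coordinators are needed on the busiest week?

6

Early-start (Task 1@1, Task 2@1, Task 3@1, Task 4@1, Task 5@1, Task 6@1) gives peak 16: w1:16  w2:8  w3:1  w4:1  w5:0.
Shift Task 3→2, Task 4→3, Task 5→4.
Schedule Task 1@1, Task 2@1, Task 3@2, Task 4@3, Task 5@4, Task 6@1: w1:6  w2:4  w3:6  w4:5  w5:5 — peak 6.
Total coordinator-weeks = 26 over 5 weeks ⇒ peak ≥ ⌈26/5⌉ = 6, so 6 is optimal.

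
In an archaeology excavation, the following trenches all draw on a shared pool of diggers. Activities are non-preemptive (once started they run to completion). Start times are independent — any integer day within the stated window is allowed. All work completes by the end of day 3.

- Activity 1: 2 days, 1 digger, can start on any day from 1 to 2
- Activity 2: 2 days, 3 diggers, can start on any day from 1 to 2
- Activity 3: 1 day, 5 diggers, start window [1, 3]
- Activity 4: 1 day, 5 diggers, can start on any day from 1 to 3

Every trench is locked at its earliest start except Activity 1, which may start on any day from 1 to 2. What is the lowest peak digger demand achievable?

Activity 1@1: d1:14  d2:4  d3:0 → peak 14
Activity 1@2: d1:13  d2:4  d3:1 → peak 13
Best is Activity 1@2, peak 13.

13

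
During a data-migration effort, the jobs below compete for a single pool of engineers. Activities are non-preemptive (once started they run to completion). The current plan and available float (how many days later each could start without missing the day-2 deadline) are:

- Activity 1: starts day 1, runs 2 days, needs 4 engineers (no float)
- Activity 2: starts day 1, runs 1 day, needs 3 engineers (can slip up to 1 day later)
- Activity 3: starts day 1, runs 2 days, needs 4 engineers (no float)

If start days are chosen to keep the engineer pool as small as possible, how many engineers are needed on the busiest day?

11

Schedule Activity 1@1, Activity 2@1, Activity 3@1: d1:11  d2:8 — peak 11.
No arrangement of the 2 feasible schedules does better.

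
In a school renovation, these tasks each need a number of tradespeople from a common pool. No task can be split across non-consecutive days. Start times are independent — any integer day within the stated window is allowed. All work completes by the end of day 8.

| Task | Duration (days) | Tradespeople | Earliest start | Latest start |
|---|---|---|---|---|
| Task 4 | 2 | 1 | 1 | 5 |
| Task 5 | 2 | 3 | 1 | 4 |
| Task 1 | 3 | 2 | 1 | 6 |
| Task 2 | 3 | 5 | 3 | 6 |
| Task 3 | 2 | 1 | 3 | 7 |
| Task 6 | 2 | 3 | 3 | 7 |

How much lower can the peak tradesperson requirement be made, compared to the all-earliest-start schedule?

6

Early-start peak: d1:6  d2:6  d3:11  d4:9  d5:5  d6:0  d7:0  d8:0 ⇒ 11.
Leveled (Task 4@3, Task 5@1, Task 1@1, Task 2@6, Task 3@3, Task 6@4): d1:5  d2:5  d3:4  d4:5  d5:3  d6:5  d7:5  d8:5 ⇒ 5.
Reduction 11 − 5 = 6.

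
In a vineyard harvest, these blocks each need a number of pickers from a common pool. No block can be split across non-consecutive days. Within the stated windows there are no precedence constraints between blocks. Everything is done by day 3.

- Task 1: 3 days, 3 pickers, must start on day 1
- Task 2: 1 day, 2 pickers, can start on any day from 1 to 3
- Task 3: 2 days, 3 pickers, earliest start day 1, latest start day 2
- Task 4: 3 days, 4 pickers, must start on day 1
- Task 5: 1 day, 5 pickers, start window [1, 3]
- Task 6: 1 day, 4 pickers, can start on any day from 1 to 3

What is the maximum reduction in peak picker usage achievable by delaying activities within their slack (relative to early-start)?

7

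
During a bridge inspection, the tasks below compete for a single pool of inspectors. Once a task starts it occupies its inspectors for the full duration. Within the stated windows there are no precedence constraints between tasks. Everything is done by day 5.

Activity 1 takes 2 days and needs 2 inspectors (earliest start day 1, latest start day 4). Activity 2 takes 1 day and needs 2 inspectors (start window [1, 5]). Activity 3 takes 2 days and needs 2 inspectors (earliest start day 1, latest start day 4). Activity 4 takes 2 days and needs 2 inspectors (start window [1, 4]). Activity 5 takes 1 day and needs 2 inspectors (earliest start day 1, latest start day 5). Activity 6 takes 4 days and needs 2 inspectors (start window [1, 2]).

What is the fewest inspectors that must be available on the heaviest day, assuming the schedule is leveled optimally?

6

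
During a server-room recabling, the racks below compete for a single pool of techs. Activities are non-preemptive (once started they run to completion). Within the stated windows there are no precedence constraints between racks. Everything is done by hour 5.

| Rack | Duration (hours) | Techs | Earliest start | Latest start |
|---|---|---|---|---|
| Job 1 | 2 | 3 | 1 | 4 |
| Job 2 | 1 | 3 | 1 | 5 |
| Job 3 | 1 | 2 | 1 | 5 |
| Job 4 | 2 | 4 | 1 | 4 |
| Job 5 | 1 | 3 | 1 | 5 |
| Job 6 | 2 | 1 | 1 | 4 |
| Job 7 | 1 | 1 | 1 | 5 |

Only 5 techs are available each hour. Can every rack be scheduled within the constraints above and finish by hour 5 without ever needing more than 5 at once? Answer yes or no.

no

The minimum achievable peak is 6; 5 < 6, so no feasible schedule stays within the cap.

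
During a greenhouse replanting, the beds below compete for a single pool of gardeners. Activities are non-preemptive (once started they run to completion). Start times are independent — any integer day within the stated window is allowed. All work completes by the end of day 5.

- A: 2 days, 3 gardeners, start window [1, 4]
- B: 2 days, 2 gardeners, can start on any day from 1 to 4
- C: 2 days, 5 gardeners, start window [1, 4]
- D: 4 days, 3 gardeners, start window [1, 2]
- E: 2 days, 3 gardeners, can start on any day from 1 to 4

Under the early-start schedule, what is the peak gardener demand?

Early-start schedule: A@1, B@1, C@1, D@1, E@1.
Load per day: day 1: 16, day 2: 16, day 3: 3, day 4: 3, day 5: 0.
Peak is 16.

16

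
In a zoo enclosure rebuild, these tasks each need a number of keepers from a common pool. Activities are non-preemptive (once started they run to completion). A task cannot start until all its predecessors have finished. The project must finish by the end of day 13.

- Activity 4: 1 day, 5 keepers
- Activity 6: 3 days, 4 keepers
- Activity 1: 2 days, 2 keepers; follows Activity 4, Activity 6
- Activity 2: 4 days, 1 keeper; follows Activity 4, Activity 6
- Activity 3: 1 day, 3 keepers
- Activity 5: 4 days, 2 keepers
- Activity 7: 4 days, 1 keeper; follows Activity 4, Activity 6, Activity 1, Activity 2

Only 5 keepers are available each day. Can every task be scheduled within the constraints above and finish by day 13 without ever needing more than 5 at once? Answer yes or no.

Schedule Activity 4@1, Activity 6@2, Activity 1@5, Activity 2@5, Activity 3@7, Activity 5@8, Activity 7@9: d1:5  d2:4  d3:4  d4:4  d5:3  d6:3  d7:4  d8:3  d9:3  d10:3  d11:3  d12:1  d13:0 — peak 5 ≤ 5.

yes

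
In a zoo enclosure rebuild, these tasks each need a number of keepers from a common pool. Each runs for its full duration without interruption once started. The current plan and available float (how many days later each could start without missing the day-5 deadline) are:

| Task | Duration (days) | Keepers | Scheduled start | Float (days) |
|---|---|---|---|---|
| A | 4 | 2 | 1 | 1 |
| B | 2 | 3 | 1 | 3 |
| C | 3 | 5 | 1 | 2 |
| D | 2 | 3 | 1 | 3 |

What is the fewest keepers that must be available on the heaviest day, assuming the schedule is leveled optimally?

Early-start (A@1, B@1, C@1, D@1) gives peak 13: d1:13  d2:13  d3:7  d4:2  d5:0.
Shift C→3.
Schedule A@1, B@1, C@3, D@1: d1:8  d2:8  d3:7  d4:7  d5:5 — peak 8.

8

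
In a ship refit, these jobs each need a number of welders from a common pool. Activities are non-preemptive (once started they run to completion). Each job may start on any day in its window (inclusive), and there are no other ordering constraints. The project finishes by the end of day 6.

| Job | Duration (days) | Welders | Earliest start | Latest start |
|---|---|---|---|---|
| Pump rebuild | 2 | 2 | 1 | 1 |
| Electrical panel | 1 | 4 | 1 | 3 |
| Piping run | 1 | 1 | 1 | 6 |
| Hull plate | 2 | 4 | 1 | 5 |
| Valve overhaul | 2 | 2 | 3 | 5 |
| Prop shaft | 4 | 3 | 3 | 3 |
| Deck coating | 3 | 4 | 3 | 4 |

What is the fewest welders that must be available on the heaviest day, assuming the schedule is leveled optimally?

9

Early-start (Pump rebuild@1, Electrical panel@1, Piping run@1, Hull plate@1, Valve overhaul@3, Prop shaft@3, Deck coating@3) gives peak 11: d1:11  d2:6  d3:9  d4:9  d5:7  d6:3.
Shift Hull plate→2, Deck coating→4.
Schedule Pump rebuild@1, Electrical panel@1, Piping run@1, Hull plate@2, Valve overhaul@3, Prop shaft@3, Deck coating@4: d1:7  d2:6  d3:9  d4:9  d5:7  d6:7 — peak 9.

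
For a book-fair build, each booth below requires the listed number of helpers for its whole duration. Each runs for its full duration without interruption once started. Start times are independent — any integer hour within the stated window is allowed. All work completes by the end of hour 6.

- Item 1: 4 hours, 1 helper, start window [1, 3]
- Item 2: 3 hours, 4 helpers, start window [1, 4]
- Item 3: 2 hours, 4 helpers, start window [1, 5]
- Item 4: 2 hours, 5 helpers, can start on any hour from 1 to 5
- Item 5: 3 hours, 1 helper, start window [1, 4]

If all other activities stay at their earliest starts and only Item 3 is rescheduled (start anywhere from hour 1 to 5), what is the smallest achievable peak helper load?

11

Item 3@1: h1:15  h2:15  h3:6  h4:1  h5:0  h6:0 → peak 15
Item 3@2: h1:11  h2:15  h3:10  h4:1  h5:0  h6:0 → peak 15
Item 3@3: h1:11  h2:11  h3:10  h4:5  h5:0  h6:0 → peak 11
Item 3@4: h1:11  h2:11  h3:6  h4:5  h5:4  h6:0 → peak 11
Item 3@5: h1:11  h2:11  h3:6  h4:1  h5:4  h6:4 → peak 11
Best is Item 3@3, peak 11.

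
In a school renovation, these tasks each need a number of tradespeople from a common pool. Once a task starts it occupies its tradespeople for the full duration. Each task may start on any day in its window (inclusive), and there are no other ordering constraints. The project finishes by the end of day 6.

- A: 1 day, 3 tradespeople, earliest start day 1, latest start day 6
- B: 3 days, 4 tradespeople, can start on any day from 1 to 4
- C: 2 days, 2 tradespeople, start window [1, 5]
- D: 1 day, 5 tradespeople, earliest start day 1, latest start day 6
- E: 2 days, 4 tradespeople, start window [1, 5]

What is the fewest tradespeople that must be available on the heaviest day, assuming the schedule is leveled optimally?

7

Early-start (A@1, B@1, C@1, D@1, E@1) gives peak 18: d1:18  d2:10  d3:4  d4:0  d5:0  d6:0.
Shift C→2, D→4, E→5.
Schedule A@1, B@1, C@2, D@4, E@5: d1:7  d2:6  d3:6  d4:5  d5:4  d6:4 — peak 7.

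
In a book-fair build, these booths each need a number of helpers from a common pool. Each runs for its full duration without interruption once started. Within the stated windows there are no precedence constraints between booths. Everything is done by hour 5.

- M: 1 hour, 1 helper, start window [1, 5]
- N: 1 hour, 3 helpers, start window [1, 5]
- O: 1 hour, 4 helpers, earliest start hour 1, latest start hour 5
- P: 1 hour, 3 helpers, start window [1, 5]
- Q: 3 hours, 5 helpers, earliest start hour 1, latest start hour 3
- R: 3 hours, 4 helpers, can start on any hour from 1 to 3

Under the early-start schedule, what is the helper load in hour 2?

At early start, hour 2 has: Q, R.
Demand: 5 + 4 = 9.

9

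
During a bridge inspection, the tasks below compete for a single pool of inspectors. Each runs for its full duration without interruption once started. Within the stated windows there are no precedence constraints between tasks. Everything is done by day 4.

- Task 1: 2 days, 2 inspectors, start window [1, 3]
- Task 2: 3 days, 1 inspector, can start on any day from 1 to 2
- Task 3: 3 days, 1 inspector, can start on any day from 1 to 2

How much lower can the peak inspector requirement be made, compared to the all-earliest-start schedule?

0

Early-start peak: d1:4  d2:4  d3:2  d4:0 ⇒ 4.
Leveled (Task 1@1, Task 2@1, Task 3@1): d1:4  d2:4  d3:2  d4:0 ⇒ 4.
Reduction 4 − 4 = 0.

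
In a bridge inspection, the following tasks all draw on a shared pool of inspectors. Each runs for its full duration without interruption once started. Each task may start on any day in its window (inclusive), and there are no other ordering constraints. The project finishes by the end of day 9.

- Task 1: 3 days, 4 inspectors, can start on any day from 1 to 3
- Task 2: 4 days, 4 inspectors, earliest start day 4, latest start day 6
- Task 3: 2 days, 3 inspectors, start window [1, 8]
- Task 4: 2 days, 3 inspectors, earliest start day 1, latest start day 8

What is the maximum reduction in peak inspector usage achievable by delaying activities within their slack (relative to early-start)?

4

Early-start peak: d1:10  d2:10  d3:4  d4:4  d5:4  d6:4  d7:4  d8:0  d9:0 ⇒ 10.
Leveled (Task 1@1, Task 2@4, Task 3@8, Task 4@8): d1:4  d2:4  d3:4  d4:4  d5:4  d6:4  d7:4  d8:6  d9:6 ⇒ 6.
Reduction 10 − 6 = 4.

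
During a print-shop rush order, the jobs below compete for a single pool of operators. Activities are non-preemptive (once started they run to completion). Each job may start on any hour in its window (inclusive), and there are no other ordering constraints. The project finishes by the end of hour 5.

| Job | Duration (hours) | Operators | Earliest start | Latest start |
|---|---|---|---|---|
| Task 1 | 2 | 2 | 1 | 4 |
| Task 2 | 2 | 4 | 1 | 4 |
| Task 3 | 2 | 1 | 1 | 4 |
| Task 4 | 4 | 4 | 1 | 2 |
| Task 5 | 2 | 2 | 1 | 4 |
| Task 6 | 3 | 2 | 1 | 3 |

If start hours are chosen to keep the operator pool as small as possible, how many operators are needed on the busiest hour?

Early-start (Task 1@1, Task 2@1, Task 3@1, Task 4@1, Task 5@1, Task 6@1) gives peak 15: h1:15  h2:15  h3:6  h4:4  h5:0.
Shift Task 3→3, Task 5→3, Task 6→3.
Schedule Task 1@1, Task 2@1, Task 3@3, Task 4@1, Task 5@3, Task 6@3: h1:10  h2:10  h3:9  h4:9  h5:2 — peak 10.

10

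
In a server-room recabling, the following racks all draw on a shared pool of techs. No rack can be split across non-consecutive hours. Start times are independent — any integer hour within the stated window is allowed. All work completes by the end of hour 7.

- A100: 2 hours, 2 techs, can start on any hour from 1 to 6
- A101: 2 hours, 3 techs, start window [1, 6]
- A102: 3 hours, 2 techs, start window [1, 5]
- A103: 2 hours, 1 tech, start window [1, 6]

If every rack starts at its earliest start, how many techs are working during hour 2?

8

At early start, hour 2 has: A100, A101, A102, A103.
Demand: 2 + 3 + 2 + 1 = 8.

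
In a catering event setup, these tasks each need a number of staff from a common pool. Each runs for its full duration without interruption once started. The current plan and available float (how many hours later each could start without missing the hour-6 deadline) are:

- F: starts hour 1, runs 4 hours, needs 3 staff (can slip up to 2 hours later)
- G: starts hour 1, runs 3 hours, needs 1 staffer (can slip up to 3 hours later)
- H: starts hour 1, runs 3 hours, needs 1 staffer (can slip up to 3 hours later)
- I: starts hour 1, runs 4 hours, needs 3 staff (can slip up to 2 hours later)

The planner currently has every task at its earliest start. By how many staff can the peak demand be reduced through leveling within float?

Early-start peak: h1:8  h2:8  h3:8  h4:6  h5:0  h6:0 ⇒ 8.
Leveled (F@1, G@1, H@4, I@1): h1:7  h2:7  h3:7  h4:7  h5:1  h6:1 ⇒ 7.
Reduction 8 − 7 = 1.

1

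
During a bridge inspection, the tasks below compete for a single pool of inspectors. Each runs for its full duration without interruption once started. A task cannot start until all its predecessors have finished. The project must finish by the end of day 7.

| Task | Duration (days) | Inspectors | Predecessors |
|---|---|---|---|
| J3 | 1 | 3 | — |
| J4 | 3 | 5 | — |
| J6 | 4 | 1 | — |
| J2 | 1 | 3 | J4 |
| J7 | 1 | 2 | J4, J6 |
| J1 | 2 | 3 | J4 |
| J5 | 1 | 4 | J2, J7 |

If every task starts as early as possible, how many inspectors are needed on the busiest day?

9

Early-start schedule: J3@1, J4@1, J6@1, J2@4, J7@5, J1@4, J5@6.
Load per day: day 1: 9, day 2: 6, day 3: 6, day 4: 7, day 5: 5, day 6: 4, day 7: 0.
Peak is 9.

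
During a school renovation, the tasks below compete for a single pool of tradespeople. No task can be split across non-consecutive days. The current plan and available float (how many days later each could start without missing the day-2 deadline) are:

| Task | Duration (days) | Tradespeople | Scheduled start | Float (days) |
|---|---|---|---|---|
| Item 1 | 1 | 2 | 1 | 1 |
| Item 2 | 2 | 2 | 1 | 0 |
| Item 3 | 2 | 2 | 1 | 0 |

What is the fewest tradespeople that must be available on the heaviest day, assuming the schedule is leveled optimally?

6

Schedule Item 1@1, Item 2@1, Item 3@1: d1:6  d2:4 — peak 6.
No arrangement of the 2 feasible schedules does better.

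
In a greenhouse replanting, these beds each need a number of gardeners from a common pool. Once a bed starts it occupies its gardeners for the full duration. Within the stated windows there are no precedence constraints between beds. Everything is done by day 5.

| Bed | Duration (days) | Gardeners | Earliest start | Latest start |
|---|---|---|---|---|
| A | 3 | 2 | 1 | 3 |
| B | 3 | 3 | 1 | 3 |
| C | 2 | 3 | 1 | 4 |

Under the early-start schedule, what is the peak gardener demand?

8

Early-start schedule: A@1, B@1, C@1.
Load per day: day 1: 8, day 2: 8, day 3: 5, day 4: 0, day 5: 0.
Peak is 8.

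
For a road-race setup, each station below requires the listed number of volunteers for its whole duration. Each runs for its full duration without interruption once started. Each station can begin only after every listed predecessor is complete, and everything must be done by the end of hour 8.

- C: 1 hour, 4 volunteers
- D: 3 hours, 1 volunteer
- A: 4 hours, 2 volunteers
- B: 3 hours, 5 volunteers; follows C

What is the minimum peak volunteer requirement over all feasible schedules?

5

Early-start (C@1, D@1, A@1, B@2) gives peak 8: h1:7  h2:8  h3:8  h4:7  h5:0  h6:0  h7:0  h8:0.
Shift A→2, B→6.
Schedule C@1, D@1, A@2, B@6: h1:5  h2:3  h3:3  h4:2  h5:2  h6:5  h7:5  h8:5 — peak 5.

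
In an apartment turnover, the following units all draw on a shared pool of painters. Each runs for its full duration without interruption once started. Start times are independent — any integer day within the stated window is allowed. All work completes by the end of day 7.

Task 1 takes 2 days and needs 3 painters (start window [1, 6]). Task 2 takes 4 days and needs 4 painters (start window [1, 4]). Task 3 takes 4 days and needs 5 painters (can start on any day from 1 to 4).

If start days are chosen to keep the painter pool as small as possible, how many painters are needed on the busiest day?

Early-start (Task 1@1, Task 2@1, Task 3@1) gives peak 12: d1:12  d2:12  d3:9  d4:9  d5:0  d6:0  d7:0.
Shift Task 3→3.
Schedule Task 1@1, Task 2@1, Task 3@3: d1:7  d2:7  d3:9  d4:9  d5:5  d6:5  d7:0 — peak 9.

9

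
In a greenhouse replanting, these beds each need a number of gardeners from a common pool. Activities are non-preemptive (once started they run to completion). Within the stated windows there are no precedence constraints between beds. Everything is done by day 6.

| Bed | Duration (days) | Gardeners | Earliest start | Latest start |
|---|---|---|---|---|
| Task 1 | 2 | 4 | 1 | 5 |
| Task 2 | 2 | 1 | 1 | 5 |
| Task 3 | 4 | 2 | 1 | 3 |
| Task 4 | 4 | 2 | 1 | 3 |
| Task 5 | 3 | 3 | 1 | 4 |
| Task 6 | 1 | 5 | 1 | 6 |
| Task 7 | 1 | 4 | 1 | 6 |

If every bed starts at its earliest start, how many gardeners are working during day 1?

At early start, day 1 has: Task 1, Task 2, Task 3, Task 4, Task 5, Task 6, Task 7.
Demand: 4 + 1 + 2 + 2 + 3 + 5 + 4 = 21.

21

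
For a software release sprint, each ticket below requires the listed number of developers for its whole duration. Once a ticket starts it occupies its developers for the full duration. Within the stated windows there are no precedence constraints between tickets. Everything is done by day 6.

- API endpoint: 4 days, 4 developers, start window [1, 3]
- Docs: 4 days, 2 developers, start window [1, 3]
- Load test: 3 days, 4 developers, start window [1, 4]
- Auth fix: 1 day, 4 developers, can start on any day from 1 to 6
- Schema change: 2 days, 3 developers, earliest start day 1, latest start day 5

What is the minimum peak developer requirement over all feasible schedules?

Early-start (API endpoint@1, Docs@1, Load test@1, Auth fix@1, Schema change@1) gives peak 17: d1:17  d2:13  d3:10  d4:6  d5:0  d6:0.
Shift Auth fix→4, Schema change→5.
Schedule API endpoint@1, Docs@1, Load test@1, Auth fix@4, Schema change@5: d1:10  d2:10  d3:10  d4:10  d5:3  d6:3 — peak 10.

10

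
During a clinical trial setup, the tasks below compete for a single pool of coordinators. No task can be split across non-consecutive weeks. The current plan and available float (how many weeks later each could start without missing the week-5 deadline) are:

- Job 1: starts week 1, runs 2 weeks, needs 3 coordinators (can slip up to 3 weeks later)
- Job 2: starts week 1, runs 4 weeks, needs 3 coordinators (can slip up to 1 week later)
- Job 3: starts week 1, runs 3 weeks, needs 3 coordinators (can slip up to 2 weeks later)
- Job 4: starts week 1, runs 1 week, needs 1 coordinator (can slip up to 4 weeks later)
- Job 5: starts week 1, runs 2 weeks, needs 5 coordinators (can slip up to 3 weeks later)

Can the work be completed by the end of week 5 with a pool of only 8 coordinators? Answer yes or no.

The minimum achievable peak is 9; 8 < 9, so no feasible schedule stays within the cap.

no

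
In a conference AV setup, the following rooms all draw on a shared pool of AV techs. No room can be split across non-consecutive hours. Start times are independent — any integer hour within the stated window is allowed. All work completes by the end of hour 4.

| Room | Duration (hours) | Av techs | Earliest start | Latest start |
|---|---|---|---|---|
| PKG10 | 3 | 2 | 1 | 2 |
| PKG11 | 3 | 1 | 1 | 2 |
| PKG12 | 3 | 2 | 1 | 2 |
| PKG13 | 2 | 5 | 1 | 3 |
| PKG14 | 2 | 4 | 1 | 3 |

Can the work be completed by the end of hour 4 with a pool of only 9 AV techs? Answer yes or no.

The minimum achievable peak is 10; 9 < 10, so no feasible schedule stays within the cap.

no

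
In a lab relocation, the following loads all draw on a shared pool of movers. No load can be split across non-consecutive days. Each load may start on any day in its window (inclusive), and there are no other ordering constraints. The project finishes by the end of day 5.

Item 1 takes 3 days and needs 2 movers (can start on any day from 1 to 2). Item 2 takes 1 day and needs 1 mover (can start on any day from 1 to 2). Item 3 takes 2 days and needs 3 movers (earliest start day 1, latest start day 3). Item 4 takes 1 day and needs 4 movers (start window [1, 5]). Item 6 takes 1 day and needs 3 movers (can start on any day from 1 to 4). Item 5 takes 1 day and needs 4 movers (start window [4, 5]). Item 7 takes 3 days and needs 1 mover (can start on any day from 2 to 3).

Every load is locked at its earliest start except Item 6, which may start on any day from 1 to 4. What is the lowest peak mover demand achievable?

Item 6@1: d1:13  d2:6  d3:3  d4:5  d5:0 → peak 13
Item 6@2: d1:10  d2:9  d3:3  d4:5  d5:0 → peak 10
Item 6@3: d1:10  d2:6  d3:6  d4:5  d5:0 → peak 10
Item 6@4: d1:10  d2:6  d3:3  d4:8  d5:0 → peak 10
Best is Item 6@2, peak 10.

10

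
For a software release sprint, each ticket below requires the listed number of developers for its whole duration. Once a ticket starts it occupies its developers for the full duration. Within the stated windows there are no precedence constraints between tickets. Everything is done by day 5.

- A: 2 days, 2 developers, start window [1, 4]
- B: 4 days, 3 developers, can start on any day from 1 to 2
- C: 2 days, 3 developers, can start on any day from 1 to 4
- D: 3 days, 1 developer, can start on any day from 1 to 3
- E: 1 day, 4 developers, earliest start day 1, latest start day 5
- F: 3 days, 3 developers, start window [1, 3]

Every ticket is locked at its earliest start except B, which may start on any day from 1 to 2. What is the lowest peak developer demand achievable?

B@1: d1:16  d2:12  d3:7  d4:3  d5:0 → peak 16
B@2: d1:13  d2:12  d3:7  d4:3  d5:3 → peak 13
Best is B@2, peak 13.

13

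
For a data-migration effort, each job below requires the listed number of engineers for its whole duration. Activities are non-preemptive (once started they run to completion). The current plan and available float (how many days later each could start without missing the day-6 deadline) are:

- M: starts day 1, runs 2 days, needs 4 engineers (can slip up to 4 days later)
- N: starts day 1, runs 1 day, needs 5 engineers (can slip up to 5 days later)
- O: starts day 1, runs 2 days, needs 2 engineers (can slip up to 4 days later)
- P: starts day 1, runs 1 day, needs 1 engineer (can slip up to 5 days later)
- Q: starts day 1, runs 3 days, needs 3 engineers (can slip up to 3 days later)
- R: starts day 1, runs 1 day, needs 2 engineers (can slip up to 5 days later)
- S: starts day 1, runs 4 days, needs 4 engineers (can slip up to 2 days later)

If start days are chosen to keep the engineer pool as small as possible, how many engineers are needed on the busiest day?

8

Early-start (M@1, N@1, O@1, P@1, Q@1, R@1, S@1) gives peak 21: d1:21  d2:13  d3:7  d4:4  d5:0  d6:0.
Shift N→6, O→5, P→3, Q→3, R→5.
Schedule M@1, N@6, O@5, P@3, Q@3, R@5, S@1: d1:8  d2:8  d3:8  d4:7  d5:7  d6:7 — peak 8.
Total engineer-days = 45 over 6 days ⇒ peak ≥ ⌈45/6⌉ = 8, so 8 is optimal.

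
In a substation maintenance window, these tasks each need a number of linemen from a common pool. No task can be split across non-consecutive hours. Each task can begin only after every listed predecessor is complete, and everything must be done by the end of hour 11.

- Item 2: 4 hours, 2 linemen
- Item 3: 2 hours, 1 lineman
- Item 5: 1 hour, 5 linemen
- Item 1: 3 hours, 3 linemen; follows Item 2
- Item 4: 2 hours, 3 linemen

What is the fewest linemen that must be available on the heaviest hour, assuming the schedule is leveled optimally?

5

Early-start (Item 2@1, Item 3@1, Item 5@1, Item 1@5, Item 4@1) gives peak 11: h1:11  h2:6  h3:2  h4:2  h5:3  h6:3  h7:3  h8:0  h9:0  h10:0  h11:0.
Shift Item 5→5, Item 1→6, Item 4→3.
Schedule Item 2@1, Item 3@1, Item 5@5, Item 1@6, Item 4@3: h1:3  h2:3  h3:5  h4:5  h5:5  h6:3  h7:3  h8:3  h9:0  h10:0  h11:0 — peak 5.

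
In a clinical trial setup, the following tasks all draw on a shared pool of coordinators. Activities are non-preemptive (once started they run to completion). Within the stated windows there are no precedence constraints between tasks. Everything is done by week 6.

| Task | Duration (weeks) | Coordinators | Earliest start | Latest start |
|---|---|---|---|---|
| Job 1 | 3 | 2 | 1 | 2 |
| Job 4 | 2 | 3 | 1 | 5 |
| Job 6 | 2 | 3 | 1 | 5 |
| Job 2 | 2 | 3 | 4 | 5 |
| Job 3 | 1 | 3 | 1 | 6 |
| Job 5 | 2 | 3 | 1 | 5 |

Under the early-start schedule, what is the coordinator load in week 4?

At early start, week 4 has: Job 2.
Demand: 3 = 3.

3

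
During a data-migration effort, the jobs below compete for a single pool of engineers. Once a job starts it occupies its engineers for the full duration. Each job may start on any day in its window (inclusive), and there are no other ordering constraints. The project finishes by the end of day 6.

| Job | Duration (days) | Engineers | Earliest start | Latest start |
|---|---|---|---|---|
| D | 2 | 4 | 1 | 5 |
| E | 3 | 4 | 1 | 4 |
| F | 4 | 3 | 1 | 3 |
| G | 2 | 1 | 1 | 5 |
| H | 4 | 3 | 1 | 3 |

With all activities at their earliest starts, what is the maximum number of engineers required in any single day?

15

Early-start schedule: D@1, E@1, F@1, G@1, H@1.
Load per day: day 1: 15, day 2: 15, day 3: 10, day 4: 6, day 5: 0, day 6: 0.
Peak is 15.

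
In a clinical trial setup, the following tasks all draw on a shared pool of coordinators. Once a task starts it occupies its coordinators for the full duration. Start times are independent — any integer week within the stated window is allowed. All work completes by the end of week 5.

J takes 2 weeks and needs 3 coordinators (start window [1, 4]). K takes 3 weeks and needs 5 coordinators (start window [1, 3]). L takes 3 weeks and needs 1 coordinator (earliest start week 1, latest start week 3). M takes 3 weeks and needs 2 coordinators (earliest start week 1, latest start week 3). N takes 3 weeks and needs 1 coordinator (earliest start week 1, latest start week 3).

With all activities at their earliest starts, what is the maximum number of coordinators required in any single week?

12

Early-start schedule: J@1, K@1, L@1, M@1, N@1.
Load per week: week 1: 12, week 2: 12, week 3: 9, week 4: 0, week 5: 0.
Peak is 12.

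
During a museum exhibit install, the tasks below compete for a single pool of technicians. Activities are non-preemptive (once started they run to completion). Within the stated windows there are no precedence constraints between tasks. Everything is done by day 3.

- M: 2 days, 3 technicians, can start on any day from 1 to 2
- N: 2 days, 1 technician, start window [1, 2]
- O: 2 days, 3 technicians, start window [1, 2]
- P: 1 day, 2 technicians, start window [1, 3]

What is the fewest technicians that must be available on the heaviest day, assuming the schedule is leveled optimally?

7

Early-start (M@1, N@1, O@1, P@1) gives peak 9: d1:9  d2:7  d3:0.
Shift P→3.
Schedule M@1, N@1, O@1, P@3: d1:7  d2:7  d3:2 — peak 7.
No arrangement of the 24 feasible schedules does better.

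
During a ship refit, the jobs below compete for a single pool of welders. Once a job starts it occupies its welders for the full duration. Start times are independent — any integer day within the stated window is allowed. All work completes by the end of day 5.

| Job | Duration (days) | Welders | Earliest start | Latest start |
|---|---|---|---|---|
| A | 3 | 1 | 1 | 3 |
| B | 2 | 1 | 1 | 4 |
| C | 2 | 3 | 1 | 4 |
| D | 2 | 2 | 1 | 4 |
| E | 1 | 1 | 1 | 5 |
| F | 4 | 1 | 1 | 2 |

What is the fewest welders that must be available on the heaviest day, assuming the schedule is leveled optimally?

5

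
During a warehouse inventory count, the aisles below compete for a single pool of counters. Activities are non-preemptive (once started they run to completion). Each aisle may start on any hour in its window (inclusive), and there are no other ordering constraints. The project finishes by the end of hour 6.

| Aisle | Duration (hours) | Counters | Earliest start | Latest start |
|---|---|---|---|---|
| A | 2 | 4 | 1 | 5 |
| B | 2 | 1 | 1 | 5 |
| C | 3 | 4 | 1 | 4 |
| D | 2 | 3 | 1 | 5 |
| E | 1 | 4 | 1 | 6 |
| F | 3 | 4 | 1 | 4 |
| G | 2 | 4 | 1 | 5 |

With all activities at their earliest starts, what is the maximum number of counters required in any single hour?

Early-start schedule: A@1, B@1, C@1, D@1, E@1, F@1, G@1.
Load per hour: hour 1: 24, hour 2: 20, hour 3: 8, hour 4: 0, hour 5: 0, hour 6: 0.
Peak is 24.

24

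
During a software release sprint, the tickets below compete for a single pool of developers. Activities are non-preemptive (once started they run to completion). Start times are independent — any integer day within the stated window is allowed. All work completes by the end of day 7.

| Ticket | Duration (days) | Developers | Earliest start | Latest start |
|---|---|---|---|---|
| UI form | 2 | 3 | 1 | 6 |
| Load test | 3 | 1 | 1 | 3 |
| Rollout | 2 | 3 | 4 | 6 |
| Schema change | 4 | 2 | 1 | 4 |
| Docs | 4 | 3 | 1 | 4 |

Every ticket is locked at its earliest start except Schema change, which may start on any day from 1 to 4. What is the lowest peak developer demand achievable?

8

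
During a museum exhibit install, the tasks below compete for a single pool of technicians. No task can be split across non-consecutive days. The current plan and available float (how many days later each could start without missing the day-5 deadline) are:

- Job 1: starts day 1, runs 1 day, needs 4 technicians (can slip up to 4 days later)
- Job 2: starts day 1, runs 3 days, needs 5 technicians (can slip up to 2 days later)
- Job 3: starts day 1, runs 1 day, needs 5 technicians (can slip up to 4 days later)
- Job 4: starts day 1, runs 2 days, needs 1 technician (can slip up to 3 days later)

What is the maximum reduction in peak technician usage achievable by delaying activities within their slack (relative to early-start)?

9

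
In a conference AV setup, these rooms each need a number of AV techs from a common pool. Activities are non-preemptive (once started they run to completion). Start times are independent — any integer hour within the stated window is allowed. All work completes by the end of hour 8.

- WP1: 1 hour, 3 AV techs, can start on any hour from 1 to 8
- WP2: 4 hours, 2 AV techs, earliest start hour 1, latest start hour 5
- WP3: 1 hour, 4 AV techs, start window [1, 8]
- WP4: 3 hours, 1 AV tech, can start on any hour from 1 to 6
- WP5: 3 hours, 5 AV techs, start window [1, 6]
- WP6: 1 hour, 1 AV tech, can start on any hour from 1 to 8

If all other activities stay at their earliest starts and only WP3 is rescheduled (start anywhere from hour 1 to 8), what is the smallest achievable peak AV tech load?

WP3@1: h1:16  h2:8  h3:8  h4:2  h5:0  h6:0  h7:0  h8:0 → peak 16
WP3@2: h1:12  h2:12  h3:8  h4:2  h5:0  h6:0  h7:0  h8:0 → peak 12
WP3@3: h1:12  h2:8  h3:12  h4:2  h5:0  h6:0  h7:0  h8:0 → peak 12
WP3@4: h1:12  h2:8  h3:8  h4:6  h5:0  h6:0  h7:0  h8:0 → peak 12
WP3@5: h1:12  h2:8  h3:8  h4:2  h5:4  h6:0  h7:0  h8:0 → peak 12
WP3@6: h1:12  h2:8  h3:8  h4:2  h5:0  h6:4  h7:0  h8:0 → peak 12
WP3@7: h1:12  h2:8  h3:8  h4:2  h5:0  h6:0  h7:4  h8:0 → peak 12
WP3@8: h1:12  h2:8  h3:8  h4:2  h5:0  h6:0  h7:0  h8:4 → peak 12
Best is WP3@2, peak 12.

12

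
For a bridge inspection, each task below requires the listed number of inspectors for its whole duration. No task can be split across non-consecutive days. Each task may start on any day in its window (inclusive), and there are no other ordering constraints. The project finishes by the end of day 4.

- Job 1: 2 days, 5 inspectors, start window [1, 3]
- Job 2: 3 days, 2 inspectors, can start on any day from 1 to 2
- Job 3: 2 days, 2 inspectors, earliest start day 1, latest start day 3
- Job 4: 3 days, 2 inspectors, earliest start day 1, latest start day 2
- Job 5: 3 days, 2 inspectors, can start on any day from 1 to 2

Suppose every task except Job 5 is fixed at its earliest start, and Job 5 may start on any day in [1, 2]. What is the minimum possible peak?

13

Job 5@1: d1:13  d2:13  d3:6  d4:0 → peak 13
Job 5@2: d1:11  d2:13  d3:6  d4:2 → peak 13
Best is Job 5@1, peak 13.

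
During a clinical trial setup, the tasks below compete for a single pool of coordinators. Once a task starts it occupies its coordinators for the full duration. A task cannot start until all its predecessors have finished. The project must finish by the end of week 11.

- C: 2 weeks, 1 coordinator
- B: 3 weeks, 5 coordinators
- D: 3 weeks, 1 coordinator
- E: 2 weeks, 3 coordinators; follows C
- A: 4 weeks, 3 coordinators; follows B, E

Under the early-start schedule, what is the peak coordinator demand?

Early-start schedule: C@1, B@1, D@1, E@3, A@5.
Load per week: week 1: 7, week 2: 7, week 3: 9, week 4: 3, week 5: 3, week 6: 3, week 7: 3, week 8: 3, week 9: 0, week 10: 0, week 11: 0.
Peak is 9.

9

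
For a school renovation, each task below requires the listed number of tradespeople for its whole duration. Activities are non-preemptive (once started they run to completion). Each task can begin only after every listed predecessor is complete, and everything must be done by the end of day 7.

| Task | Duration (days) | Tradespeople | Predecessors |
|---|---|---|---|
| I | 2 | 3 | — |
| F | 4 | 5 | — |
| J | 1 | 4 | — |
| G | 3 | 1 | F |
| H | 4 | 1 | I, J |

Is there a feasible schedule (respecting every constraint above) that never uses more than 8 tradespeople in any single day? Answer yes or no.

no

The minimum achievable peak is 9; 8 < 9, so no feasible schedule stays within the cap.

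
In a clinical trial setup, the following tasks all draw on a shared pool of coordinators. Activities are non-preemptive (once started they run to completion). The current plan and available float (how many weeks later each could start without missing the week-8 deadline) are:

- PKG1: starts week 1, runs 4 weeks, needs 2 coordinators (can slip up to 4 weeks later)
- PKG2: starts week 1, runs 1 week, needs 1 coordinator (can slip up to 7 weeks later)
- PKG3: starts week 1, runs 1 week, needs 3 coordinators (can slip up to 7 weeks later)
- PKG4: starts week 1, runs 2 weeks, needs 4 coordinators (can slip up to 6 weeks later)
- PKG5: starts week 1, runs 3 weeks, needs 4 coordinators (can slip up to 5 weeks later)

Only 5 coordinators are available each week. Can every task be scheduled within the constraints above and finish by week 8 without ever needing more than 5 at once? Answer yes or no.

no

The minimum achievable peak is 6; 5 < 6, so no feasible schedule stays within the cap.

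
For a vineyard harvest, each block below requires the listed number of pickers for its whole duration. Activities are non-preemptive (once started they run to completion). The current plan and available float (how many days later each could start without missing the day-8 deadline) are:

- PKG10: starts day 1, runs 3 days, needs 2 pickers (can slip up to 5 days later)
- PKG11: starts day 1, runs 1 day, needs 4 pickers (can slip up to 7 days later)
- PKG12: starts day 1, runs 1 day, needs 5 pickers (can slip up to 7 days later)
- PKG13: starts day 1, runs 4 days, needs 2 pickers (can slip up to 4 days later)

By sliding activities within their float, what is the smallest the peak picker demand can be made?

Early-start (PKG10@1, PKG11@1, PKG12@1, PKG13@1) gives peak 13: d1:13  d2:4  d3:4  d4:2  d5:0  d6:0  d7:0  d8:0.
Shift PKG11→5, PKG12→6.
Schedule PKG10@1, PKG11@5, PKG12@6, PKG13@1: d1:4  d2:4  d3:4  d4:2  d5:4  d6:5  d7:0  d8:0 — peak 5.

5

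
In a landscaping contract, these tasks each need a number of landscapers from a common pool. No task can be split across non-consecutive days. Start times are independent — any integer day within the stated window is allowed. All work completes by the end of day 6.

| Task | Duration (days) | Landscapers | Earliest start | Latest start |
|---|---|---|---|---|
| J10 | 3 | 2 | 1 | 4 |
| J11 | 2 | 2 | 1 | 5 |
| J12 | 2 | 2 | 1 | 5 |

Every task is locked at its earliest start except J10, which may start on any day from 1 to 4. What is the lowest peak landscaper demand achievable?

4

J10@1: d1:6  d2:6  d3:2  d4:0  d5:0  d6:0 → peak 6
J10@2: d1:4  d2:6  d3:2  d4:2  d5:0  d6:0 → peak 6
J10@3: d1:4  d2:4  d3:2  d4:2  d5:2  d6:0 → peak 4
J10@4: d1:4  d2:4  d3:0  d4:2  d5:2  d6:2 → peak 4
Best is J10@3, peak 4.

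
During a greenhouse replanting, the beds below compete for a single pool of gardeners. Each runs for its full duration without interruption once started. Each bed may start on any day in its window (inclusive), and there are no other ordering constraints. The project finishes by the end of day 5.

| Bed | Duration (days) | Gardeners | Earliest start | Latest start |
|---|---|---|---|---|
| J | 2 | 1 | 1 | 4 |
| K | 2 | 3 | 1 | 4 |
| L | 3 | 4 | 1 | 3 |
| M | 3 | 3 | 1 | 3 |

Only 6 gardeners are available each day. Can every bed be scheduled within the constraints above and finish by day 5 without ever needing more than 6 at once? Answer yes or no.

The minimum achievable peak is 7; 6 < 7, so no feasible schedule stays within the cap.

no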